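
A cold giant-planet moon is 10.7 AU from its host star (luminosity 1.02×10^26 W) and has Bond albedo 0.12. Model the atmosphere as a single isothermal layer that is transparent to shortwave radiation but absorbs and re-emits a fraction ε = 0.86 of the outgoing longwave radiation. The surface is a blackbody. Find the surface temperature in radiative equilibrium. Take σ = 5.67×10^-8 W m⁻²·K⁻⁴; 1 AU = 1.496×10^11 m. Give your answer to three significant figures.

68.1 kelvin

Orbital distance: d = 10.7 AU = 1.601×10^12 m.
Flux at the orbit: S = L/(4πd²) = 1.02×10^26/(4π·(1.60×10^12)²) = 3.168 W m⁻².
At the top of the atmosphere, σT_e⁴ = S(1−α)/4 = 0.6969 W m⁻², giving T_e = 59.21 K.
The surface balance (absorbed SW + ε·downward IR = σT_s⁴) with T_a⁴ = T_s⁴/2 reduces to T_s = T_e·[2/(2−ε)]^¼ = 68.14 K.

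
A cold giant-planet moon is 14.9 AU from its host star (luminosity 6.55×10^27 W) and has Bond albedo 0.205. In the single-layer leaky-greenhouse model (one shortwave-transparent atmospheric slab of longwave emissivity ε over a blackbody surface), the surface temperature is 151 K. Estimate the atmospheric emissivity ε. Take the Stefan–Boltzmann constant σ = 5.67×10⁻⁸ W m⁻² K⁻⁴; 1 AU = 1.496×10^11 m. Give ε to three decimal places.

d = 14.9 × 1.496×10^11 m = 2.229×10^12 m.
S = L/(4πd²) = 104.9 W m⁻².
Effective temperature: T_e = [S(1−α)/(4σ)]^(1/4) = 138.5 K.
Inverting T_s⁴ = 2T_e⁴/(2−ε): (T_e/T_s)⁴ = 0.7073, so ε = 2(1 − 0.7073) = 0.5854.

0.585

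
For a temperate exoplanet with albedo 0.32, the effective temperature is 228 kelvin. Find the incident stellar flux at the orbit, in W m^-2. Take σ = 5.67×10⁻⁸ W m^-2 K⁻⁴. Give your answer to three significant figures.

From S(1−α)/4 = σT⁴: S = 4σT⁴/(1−α).
The emitted flux is σT⁴ = 153.2 W m^-2.
So S = 4×153.2/(1−0.32) = 901.3 W m^-2.

901 W m^-2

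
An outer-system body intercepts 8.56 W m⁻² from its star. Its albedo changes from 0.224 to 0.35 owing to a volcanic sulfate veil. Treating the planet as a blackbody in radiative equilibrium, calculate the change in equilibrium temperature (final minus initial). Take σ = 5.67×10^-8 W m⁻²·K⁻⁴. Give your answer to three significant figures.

-3.19 kelvin

With α = 0.224, T₁ = 73.57 K.
After:  T₂ = [8.560·0.65/(4σ)]^(1/4) = 70.38 K.
Change: 70.38 − 73.57 = -3.187 K.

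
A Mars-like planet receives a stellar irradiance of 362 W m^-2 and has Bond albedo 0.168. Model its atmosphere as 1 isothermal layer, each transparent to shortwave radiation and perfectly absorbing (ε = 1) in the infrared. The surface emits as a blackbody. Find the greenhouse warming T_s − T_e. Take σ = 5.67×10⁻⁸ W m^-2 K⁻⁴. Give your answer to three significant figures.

Top-of-atmosphere balance: σT_e⁴ = S(1−α)/4 = 75.30 W m^-2 → T_e = 190.9 K.
Surface: T_s = (2)^¼·T_e = 227.0 K.
So the greenhouse effect raises the surface by 227.0 − 190.9 = 36.12 K.

36.1 K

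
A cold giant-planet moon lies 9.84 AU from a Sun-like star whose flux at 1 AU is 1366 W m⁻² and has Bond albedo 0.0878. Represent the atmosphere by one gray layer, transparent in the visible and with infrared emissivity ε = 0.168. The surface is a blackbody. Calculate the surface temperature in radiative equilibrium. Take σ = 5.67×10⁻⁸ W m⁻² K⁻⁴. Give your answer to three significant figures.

By the inverse-square law, S = 1366/9.84² = 14.11 W m⁻².
Effective emission temperature (TOA balance): σT_e⁴ = S(1−α)/4 = 3.217 W m⁻² → T_e = 86.79 K.
Surface balance with a leaky layer gives σT_s⁴ = σT_e⁴·2/(2−ε), so T_s = T_e·[2/(2−0.168)]^(1/4) = 88.72 K.

88.7 kelvin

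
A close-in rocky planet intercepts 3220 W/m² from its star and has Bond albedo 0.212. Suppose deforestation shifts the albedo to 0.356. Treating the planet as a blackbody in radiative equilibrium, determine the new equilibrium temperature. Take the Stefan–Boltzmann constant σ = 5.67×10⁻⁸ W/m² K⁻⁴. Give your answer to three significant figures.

309 kelvin

New equilibrium: T₂ = [(1−0.356)·3220/(4σ)]^(1/4) = 309.2 K.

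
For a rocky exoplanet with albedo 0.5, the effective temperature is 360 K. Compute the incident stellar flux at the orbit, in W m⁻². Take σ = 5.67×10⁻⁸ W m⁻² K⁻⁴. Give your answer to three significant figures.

Invert the energy balance for S: S = 4σT⁴/(1−α).
The emitted flux is σT⁴ = 952.3 W m⁻².
So S = 4×952.3/(1−0.5) = 7619 W m⁻².

7620 W m⁻²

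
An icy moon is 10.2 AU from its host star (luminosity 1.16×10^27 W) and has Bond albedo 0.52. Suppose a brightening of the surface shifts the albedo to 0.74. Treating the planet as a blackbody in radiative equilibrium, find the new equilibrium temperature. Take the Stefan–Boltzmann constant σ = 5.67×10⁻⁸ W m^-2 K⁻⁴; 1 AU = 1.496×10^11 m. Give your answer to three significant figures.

Orbital distance: d = 10.2 AU = 1.526×10^12 m.
Flux at the orbit: S = L/(4πd²) = 1.16×10^27/(4π·(1.53×10^12)²) = 39.64 W m^-2.
New equilibrium: T₂ = [(1−0.74)·39.64/(4σ)]^(1/4) = 82.11 K.

82.1 kelvin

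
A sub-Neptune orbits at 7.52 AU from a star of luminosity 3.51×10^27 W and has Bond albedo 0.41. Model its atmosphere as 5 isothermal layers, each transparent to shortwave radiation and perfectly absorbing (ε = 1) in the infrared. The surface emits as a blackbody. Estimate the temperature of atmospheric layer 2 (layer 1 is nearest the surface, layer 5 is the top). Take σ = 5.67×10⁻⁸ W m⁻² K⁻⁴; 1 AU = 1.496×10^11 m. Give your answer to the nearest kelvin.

219 K

Orbital distance: d = 7.52 AU = 1.125×10^12 m.
Flux at the orbit: S = L/(4πd²) = 3.51×10^27/(4π·(1.12×10^12)²) = 220.7 W m⁻².
Top-of-atmosphere balance: σT_e⁴ = S(1−α)/4 = 32.55 W m⁻² → T_e = 154.8 K.
In the N-layer model, layer k (counted from the surface) has T_k = (N+1−k)^(1/4)·T_e.
With k = 2: T_2 = (5+1−2)^¼·154.8 K = 218.9 K.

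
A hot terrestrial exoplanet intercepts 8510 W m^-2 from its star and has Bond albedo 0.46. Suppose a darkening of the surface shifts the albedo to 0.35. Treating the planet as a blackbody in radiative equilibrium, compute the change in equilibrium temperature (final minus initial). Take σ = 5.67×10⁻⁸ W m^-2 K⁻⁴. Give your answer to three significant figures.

Initial: T₁ = [S(1−0.46)/(4σ)]^(1/4) = 377.3 K.
Final:   T₂ = [S(1−0.35)/(4σ)]^(1/4) = 395.2 K.
ΔT = T₂ − T₁ = 17.90 K.

17.9 kelvin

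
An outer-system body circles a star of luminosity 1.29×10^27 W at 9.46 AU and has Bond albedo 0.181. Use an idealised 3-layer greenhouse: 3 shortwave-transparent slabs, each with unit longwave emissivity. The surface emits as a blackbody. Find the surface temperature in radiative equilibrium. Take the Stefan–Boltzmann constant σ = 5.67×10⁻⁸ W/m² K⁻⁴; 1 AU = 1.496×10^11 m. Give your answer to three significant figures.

Orbital distance: d = 9.46 AU = 1.415×10^12 m.
Flux at the orbit: S = L/(4πd²) = 1.29×10^27/(4π·(1.42×10^12)²) = 51.25 W/m².
Top-of-atmosphere balance: σT_e⁴ = S(1−α)/4 = 10.49 W/m² → T_e = 116.6 K.
For an N-layer opaque stack, T_s⁴ = (N+1)T_e⁴, hence T_s = (4)^(1/4)×116.6 K = 165.0 K.

165 K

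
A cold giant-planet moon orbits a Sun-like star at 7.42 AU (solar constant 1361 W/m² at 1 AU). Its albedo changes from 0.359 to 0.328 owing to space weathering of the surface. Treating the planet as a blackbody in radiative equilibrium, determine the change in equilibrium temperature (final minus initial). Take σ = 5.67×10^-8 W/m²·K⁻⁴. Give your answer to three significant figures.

By the inverse-square law, S = 1361/7.42² = 24.72 W/m².
With α = 0.359, T₁ = 91.43 K.
Final:   T₂ = [S(1−0.328)/(4σ)]^(1/4) = 92.51 K.
Change: 92.51 − 91.43 = 1.086 K.

1.09 K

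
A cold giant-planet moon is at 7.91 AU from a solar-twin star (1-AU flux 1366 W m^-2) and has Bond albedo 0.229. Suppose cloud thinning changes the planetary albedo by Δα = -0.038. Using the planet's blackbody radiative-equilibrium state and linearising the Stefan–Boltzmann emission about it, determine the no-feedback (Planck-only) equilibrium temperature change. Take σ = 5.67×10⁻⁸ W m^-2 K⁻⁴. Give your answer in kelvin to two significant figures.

Irradiance scales as 1/d², so S = 1366 W m^-2 × (1/7.91)² = 21.83 W m^-2.
The baseline emission temperature is T_e = 92.82 K.
TOA radiative forcing: ΔF = −S·Δα/4 = −21.83·(-0.038)/4 = 0.2074 W m^-2.
The Planck feedback parameter is 4σT_e³ = 0.1814 W m^-2/K.
So ΔT₀ = 0.2074/0.1814 = 1.14 K.

1.1 K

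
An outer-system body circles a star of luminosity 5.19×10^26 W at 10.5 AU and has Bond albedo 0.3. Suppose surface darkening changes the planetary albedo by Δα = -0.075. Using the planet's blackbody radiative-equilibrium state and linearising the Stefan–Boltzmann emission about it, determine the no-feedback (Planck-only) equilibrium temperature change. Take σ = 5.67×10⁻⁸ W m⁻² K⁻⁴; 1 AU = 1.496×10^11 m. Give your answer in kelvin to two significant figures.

2.3 K

d = 10.5 × 1.496×10^11 m = 1.571×10^12 m.
Flux at the orbit: S = L/(4πd²) = 5.19×10^26/(4π·(1.57×10^12)²) = 16.74 W m⁻².
Reference equilibrium: T_e = [S(1−α)/(4σ)]^(1/4) = 84.78 K.
The change in absorbed flux is Δ[S(1−α)/4] = −SΔα/4 = 0.3138 W m⁻².
Linearising σT⁴ gives d(σT⁴)/dT = 4σT_e³ = 0.1382 W m⁻² per K.
Hence the no-feedback warming is ΔF/(4σT_e³) = 2.27 K.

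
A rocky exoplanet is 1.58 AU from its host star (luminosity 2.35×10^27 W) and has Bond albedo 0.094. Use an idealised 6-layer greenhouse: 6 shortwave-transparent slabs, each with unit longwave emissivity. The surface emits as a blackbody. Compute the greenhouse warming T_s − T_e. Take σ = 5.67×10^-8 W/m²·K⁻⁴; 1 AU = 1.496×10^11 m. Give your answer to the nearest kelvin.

213 K

d = 1.58 × 1.496×10^11 m = 2.364×10^11 m.
S = L/(4πd²) = 3347 W/m².
The effective emission temperature is T_e = [S(1−α)/(4σ)]^¼ = 340.0 K.
T_s = (N+1)^(1/4)·T_e = 553.1 K.
Warming: T_s − T_e = 213.1 K.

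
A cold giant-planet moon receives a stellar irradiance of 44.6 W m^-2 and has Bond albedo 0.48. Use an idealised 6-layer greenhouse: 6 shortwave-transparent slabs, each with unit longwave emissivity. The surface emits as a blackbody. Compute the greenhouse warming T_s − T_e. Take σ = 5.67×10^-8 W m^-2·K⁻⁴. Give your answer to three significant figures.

63.0 kelvin

OLR = S(1−α)/4 = 5.798 W m^-2; the top layer radiates at T_e = 100.6 K.
Surface: T_s = (7)^¼·T_e = 163.6 K.
Warming: T_s − T_e = 63.01 K.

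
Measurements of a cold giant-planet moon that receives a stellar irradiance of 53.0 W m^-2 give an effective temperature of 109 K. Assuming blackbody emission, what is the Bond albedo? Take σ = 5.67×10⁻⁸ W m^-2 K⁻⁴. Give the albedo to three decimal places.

0.396

Energy balance: S(1−α)/4 = σT⁴, so 1−α = 4σT⁴/S.
4σT⁴ = 4·5.67×10⁻⁸·(109)⁴ = 32.01 W m^-2.
1−α = 32.01/53.00 = 0.6041, so α = 0.3959.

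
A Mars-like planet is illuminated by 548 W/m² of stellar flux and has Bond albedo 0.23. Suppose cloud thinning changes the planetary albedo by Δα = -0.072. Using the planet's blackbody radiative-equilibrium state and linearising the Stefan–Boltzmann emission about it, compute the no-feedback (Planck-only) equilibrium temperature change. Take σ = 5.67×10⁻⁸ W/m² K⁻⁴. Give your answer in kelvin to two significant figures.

4.9 K

Unperturbed T_e = [548.0·(1−0.23)/(4σ)]^¼ = 207.7 K.
ΔF = −(S/4)Δα = −(548.0/4)×(-0.072) = 9.864 W/m².
Linearising σT⁴ gives d(σT⁴)/dT = 4σT_e³ = 2.032 W/m² per K.
So ΔT₀ = 9.864/2.032 = 4.85 K.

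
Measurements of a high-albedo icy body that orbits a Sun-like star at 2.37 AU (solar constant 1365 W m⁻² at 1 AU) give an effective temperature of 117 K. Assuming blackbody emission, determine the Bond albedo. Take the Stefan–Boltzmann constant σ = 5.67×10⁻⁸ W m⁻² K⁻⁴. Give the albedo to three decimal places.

0.825

By the inverse-square law, S = 1365/2.37² = 243.0 W m⁻².
Rearranging the radiative balance, α = 1 − 4σT⁴/S.
σT⁴ = 10.62 W m⁻², so 4σT⁴ = 42.50 W m⁻².
Hence α = 1 − 42.50/243.0 = 0.8251.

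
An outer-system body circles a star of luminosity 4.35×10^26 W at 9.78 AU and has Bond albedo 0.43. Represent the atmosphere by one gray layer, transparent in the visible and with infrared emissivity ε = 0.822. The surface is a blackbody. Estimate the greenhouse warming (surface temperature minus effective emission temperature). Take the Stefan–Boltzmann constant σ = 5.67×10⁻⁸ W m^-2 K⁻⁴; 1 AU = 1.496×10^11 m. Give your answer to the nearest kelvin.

d = 9.78 × 1.496×10^11 m = 1.463×10^12 m.
Flux at the orbit: S = L/(4πd²) = 4.35×10^26/(4π·(1.46×10^12)²) = 16.17 W m^-2.
At the top of the atmosphere, σT_e⁴ = S(1−α)/4 = 2.304 W m^-2, giving T_e = 79.84 K.
Surface balance with a leaky layer gives σT_s⁴ = σT_e⁴·2/(2−ε), so T_s = T_e·[2/(2−0.822)]^(1/4) = 91.14 K.
T_s − T_e = 91.14 − 79.84 = 11.30 K.

11 K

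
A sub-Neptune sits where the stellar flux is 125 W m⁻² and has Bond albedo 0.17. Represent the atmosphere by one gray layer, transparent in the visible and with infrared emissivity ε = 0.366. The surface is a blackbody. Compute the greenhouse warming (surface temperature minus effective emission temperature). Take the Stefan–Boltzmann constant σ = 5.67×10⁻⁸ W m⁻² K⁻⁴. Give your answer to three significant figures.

7.58 kelvin

The planet radiates to space at T_e = [S(1−α)/(4σ)]^(1/4) = 146.2 K.
The surface balance (absorbed SW + ε·downward IR = σT_s⁴) with T_a⁴ = T_s⁴/2 reduces to T_s = T_e·[2/(2−ε)]^¼ = 153.8 K.
T_s − T_e = 153.8 − 146.2 = 7.580 K.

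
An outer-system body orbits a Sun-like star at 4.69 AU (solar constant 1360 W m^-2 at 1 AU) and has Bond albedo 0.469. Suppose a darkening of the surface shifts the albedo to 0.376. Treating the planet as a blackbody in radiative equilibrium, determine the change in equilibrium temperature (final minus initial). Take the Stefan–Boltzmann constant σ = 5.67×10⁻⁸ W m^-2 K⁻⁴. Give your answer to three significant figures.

Irradiance scales as 1/d², so S = 1360 W m^-2 × (1/4.69)² = 61.83 W m^-2.
Initial: T₁ = [S(1−0.469)/(4σ)]^(1/4) = 109.7 K.
After:  T₂ = [61.83·0.624/(4σ)]^(1/4) = 114.2 K.
Change: 114.2 − 109.7 = 4.516 K.

4.52 K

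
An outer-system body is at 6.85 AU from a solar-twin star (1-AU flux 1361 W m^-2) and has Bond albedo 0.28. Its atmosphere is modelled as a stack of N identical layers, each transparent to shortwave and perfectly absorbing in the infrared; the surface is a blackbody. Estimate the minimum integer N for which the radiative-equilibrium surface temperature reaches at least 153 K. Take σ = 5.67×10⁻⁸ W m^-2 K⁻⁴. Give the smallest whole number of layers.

5

Flux at the orbit: S = 1361/(6.85)² = 29.01 W m^-2.
The effective emission temperature is T_e = [S(1−α)/(4σ)]^¼ = 97.96 K.
Need (N+1)T_e⁴ ≥ T_s⁴, i.e. N+1 ≥ (153/97.96)⁴ = 5.951.
So N ≥ 4.951; the smallest integer is N = 5.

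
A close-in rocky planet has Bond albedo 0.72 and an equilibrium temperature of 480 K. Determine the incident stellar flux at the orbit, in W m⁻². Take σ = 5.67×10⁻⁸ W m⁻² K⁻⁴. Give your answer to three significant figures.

43000 W m⁻²

Invert the energy balance for S: S = 4σT⁴/(1−α).
σT⁴ = 5.67×10⁻⁸·(480)⁴ = 3010 W m⁻².
So S = 4×3010/(1−0.72) = 43000 W m⁻².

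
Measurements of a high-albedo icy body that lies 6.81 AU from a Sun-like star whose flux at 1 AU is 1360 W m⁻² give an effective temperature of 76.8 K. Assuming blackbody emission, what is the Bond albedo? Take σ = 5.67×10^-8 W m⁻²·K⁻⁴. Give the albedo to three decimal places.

0.731

Flux at the orbit: S = 1360/(6.81)² = 29.33 W m⁻².
From σT⁴ = S(1−α)/4 we invert for α: 1−α = 4σT⁴/S.
σT⁴ = 1.973 W m⁻², so 4σT⁴ = 7.890 W m⁻².
Hence α = 1 − 7.890/29.33 = 0.7309.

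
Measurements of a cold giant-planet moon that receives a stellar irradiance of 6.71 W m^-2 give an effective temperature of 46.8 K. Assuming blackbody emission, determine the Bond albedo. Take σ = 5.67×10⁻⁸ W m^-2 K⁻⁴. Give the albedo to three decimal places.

Energy balance: S(1−α)/4 = σT⁴, so 1−α = 4σT⁴/S.
4σT⁴ = 4·5.67×10⁻⁸·(46.8)⁴ = 1.088 W m^-2.
1−α = 1.088/6.710 = 0.1621, so α = 0.8379.

0.838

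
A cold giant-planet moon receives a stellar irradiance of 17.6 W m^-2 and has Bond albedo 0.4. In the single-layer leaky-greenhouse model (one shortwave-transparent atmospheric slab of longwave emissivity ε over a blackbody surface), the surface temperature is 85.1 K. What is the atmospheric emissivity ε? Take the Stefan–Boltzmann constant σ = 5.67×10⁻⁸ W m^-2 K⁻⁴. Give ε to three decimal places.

Effective temperature: T_e = [S(1−α)/(4σ)]^(1/4) = 82.60 K.
Since (2−ε)/2 = (T_e/T_s)⁴ = 0.8878, ε = 0.2245.

0.224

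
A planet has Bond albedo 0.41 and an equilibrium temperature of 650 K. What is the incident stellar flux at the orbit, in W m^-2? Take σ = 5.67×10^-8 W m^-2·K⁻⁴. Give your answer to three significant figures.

68600 W m^-2

From S(1−α)/4 = σT⁴: S = 4σT⁴/(1−α).
σT⁴ = 5.67×10⁻⁸·(650)⁴ = 10120 W m^-2.
So S = 4×10120/(1−0.41) = 68620 W m^-2.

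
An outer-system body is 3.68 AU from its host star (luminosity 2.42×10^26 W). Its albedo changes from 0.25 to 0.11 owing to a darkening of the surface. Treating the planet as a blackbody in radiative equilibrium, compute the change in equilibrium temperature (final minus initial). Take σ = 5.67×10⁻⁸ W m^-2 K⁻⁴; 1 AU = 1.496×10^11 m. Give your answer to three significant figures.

d = 3.68 × 1.496×10^11 m = 5.505×10^11 m.
Flux at the orbit: S = L/(4πd²) = 2.42×10^26/(4π·(5.51×10^11)²) = 63.54 W m^-2.
Initial: T₁ = [S(1−0.25)/(4σ)]^(1/4) = 120.4 K.
Final:   T₂ = [S(1−0.11)/(4σ)]^(1/4) = 125.7 K.
ΔT = T₂ − T₁ = 5.263 K.

5.26 kelvin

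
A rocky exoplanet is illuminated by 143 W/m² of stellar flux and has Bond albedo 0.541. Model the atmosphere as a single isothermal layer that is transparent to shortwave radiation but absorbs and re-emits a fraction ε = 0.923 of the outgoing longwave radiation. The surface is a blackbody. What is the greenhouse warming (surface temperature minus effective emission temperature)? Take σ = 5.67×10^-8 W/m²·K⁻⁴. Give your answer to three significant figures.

21.8 K

The planet radiates to space at T_e = [S(1−α)/(4σ)]^(1/4) = 130.4 K.
Surface balance with a leaky layer gives σT_s⁴ = σT_e⁴·2/(2−ε), so T_s = T_e·[2/(2−0.923)]^(1/4) = 152.3 K.
Greenhouse warming: T_s − T_e = 21.83 K.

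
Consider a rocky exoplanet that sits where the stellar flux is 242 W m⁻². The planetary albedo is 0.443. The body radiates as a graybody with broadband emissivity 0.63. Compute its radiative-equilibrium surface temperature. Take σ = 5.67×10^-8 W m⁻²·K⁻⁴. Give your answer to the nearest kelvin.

175 kelvin

The planet absorbs (1−α)S over its disc πR² and re-emits over 4πR², so the mean absorbed flux is (1−0.443)·242.0/4 = 33.70 W m⁻².
Radiative balance εσT⁴ = 33.70 gives T = [33.70/(0.63·σ)]^(1/4) = 175.3 K.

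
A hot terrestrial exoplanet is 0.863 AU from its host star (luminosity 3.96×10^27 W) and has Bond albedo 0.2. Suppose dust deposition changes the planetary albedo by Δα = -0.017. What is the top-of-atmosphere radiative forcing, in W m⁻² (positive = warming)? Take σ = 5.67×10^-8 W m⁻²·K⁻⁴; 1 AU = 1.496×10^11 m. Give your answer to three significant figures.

Orbital distance: d = 0.863 AU = 1.291×10^11 m.
S = L/(4πd²) = 18910 W m⁻².
The change in absorbed flux is Δ[S(1−α)/4] = −SΔα/4 = 80.35 W m⁻².

80.4 W m⁻²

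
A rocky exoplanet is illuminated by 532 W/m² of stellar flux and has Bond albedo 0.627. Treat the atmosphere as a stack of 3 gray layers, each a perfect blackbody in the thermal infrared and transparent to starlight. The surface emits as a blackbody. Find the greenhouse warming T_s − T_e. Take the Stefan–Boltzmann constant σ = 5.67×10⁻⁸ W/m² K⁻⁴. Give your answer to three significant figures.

OLR = S(1−α)/4 = 49.61 W/m²; the top layer radiates at T_e = 172.0 K.
T_s = (N+1)^(1/4)·T_e = 243.2 K.
Warming: T_s − T_e = 71.24 K.

71.2 kelvin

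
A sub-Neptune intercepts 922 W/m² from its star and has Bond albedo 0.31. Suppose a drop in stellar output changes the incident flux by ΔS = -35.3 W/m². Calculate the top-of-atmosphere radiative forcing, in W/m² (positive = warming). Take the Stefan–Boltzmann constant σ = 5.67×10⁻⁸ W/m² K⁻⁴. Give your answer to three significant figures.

ΔF = Δ[S(1−α)]/4 = (1−0.31)·-35.3/4 = -6.089 W/m².

-6.09 W/m²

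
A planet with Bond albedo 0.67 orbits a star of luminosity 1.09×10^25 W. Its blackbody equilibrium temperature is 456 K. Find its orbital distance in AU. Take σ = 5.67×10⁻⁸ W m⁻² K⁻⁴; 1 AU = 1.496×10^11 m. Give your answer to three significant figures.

Required flux: S = 4σT⁴/(1−α) = 29720 W m⁻².
S = L/(4πd²) → d = √(L/4πS) = √(1.09×10^25/(4π·29720)) = 5.403×10^9 m = 0.03611 AU.

0.0361 AU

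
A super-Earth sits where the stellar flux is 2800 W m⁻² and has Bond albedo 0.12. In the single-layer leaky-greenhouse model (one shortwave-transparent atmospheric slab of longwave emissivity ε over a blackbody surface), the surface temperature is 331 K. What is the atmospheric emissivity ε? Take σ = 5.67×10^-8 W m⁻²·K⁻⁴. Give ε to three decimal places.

0.190

TOA balance gives T_e = 322.8 K.
T_s⁴ = T_e⁴·2/(2−ε) → ε = 2 − 2(T_e/T_s)⁴ = 2 − 2·(322.8/331)⁴ = 0.1898.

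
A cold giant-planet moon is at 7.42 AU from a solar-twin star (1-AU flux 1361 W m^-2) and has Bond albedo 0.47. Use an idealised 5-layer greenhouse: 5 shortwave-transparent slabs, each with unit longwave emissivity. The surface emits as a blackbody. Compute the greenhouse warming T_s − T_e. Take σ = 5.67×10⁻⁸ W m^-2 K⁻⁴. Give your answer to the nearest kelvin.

49 K

Flux at the orbit: S = 1361/(7.42)² = 24.72 W m^-2.
OLR = S(1−α)/4 = 3.275 W m^-2; the top layer radiates at T_e = 87.18 K.
Surface: T_s = (6)^¼·T_e = 136.4 K.
Warming: T_s − T_e = 49.26 K.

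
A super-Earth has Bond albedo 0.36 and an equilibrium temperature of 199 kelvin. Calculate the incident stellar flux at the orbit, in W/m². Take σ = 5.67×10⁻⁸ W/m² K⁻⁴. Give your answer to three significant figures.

Invert the energy balance for S: S = 4σT⁴/(1−α).
σT⁴ = 5.67×10⁻⁸·(199)⁴ = 88.92 W/m².
So S = 4×88.92/(1−0.36) = 555.7 W/m².

556 W/m²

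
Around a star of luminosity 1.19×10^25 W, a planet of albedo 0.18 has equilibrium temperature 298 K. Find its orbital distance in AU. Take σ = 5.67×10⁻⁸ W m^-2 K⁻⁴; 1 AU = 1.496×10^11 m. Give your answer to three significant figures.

Required flux: S = 4σT⁴/(1−α) = 2181 W m^-2.
S = L/(4πd²) → d = √(L/4πS) = √(1.19×10^25/(4π·2181)) = 2.084×10^10 m = 0.1393 AU.

0.139 AU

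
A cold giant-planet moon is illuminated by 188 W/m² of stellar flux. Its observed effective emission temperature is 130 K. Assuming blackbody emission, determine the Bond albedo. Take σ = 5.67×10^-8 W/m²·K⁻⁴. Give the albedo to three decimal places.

From σT⁴ = S(1−α)/4 we invert for α: 1−α = 4σT⁴/S.
σT⁴ = 16.19 W/m², so 4σT⁴ = 64.78 W/m².
Hence α = 1 − 64.78/188.0 = 0.6554.

0.655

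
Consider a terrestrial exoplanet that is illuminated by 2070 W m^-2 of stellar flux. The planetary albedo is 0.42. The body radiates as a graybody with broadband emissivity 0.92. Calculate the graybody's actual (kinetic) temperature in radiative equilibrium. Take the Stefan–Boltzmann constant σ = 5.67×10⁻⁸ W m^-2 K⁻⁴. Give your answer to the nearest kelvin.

Averaging over the sphere, the absorbed flux is S(1−α)/4 = 300.2 W m^-2.
Radiative balance εσT⁴ = 300.2 gives T = [300.2/(0.92·σ)]^(1/4) = 275.4 K.

275 kelvin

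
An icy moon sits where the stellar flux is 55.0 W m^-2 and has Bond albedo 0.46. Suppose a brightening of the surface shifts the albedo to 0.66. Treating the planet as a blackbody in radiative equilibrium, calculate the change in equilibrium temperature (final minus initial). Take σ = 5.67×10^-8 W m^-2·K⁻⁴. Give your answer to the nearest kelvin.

Before: T₁ = [55.00·0.54/(4σ)]^(1/4) = 107.0 K.
With α = 0.66, T₂ = 95.29 K.
ΔT = T₂ − T₁ = -11.68 K.

-12 K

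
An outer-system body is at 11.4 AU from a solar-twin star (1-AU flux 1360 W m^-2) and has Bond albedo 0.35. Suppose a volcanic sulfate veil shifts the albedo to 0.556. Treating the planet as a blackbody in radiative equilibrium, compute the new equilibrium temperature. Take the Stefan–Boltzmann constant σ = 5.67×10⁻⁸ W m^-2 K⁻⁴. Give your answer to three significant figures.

Flux at the orbit: S = 1360/(11.4)² = 10.46 W m^-2.
New equilibrium: T₂ = [(1−0.556)·10.46/(4σ)]^(1/4) = 67.28 K.

67.3 K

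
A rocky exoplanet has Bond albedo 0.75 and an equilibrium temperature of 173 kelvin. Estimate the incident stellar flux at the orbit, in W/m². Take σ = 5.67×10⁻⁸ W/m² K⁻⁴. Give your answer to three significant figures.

Invert the energy balance for S: S = 4σT⁴/(1−α).
σT⁴ = 5.67×10⁻⁸·(173)⁴ = 50.79 W/m².
So S = 4×50.79/(1−0.75) = 812.6 W/m².

813 W/m²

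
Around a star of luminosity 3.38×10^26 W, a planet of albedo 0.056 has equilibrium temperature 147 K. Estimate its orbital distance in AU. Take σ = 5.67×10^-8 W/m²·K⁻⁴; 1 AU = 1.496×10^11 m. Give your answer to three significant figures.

Required flux: S = 4σT⁴/(1−α) = 112.2 W/m².
From L = 4πd²S, d = √(3.38×10^26/(4π·112.2)) = 4.896×10^11 m = 3.273 AU.

3.27 AU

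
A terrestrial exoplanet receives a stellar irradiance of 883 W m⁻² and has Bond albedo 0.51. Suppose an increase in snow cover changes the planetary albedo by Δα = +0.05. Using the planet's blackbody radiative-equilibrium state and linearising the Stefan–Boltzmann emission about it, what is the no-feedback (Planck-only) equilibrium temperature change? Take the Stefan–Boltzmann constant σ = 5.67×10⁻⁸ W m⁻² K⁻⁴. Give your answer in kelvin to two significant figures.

-5.3 kelvin

The baseline emission temperature is T_e = 209.0 K.
TOA radiative forcing: ΔF = −S·Δα/4 = −883.0·(+0.05)/4 = -11.04 W m⁻².
Linearising σT⁴ gives d(σT⁴)/dT = 4σT_e³ = 2.070 W m⁻² per K.
So ΔT₀ = -11.04/2.070 = -5.33 K.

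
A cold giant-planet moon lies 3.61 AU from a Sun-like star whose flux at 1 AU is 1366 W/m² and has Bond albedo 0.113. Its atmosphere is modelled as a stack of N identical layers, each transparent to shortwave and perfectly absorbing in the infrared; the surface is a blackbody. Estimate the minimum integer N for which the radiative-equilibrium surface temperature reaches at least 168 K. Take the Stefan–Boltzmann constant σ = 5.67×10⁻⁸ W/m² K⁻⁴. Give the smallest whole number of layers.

1

Irradiance scales as 1/d², so S = 1366 W/m² × (1/3.61)² = 104.8 W/m².
OLR = S(1−α)/4 = 23.24 W/m²; the top layer radiates at T_e = 142.3 K.
Need (N+1)T_e⁴ ≥ T_s⁴, i.e. N+1 ≥ (168/142.3)⁴ = 1.943.
The minimum whole number is N = 1.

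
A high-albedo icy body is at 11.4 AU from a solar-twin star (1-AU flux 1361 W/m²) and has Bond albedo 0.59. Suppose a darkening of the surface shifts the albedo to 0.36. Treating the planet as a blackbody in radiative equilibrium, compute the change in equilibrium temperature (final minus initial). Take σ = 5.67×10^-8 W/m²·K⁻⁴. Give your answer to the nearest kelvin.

8 kelvin

Irradiance scales as 1/d², so S = 1361 W/m² × (1/11.4)² = 10.47 W/m².
Before: T₁ = [10.47·0.41/(4σ)]^(1/4) = 65.96 K.
Final:   T₂ = [S(1−0.36)/(4σ)]^(1/4) = 73.73 K.
Change: 73.73 − 65.96 = 7.768 K.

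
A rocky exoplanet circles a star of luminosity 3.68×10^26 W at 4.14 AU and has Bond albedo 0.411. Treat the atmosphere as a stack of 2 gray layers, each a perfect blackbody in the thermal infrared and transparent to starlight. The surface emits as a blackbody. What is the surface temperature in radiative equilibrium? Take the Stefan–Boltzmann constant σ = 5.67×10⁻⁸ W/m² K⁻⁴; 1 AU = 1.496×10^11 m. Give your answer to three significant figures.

Orbital distance: d = 4.14 AU = 6.193×10^11 m.
Spreading L over a sphere of radius d: S = 3.68×10^26/(4π·6.19×10^11²) = 76.34 W/m².
The effective emission temperature is T_e = [S(1−α)/(4σ)]^¼ = 118.7 K.
With N = 2 opaque layers, T_s = (N+1)^(1/4)·T_e = 3^(1/4)·118.7 = 156.2 K.

156 K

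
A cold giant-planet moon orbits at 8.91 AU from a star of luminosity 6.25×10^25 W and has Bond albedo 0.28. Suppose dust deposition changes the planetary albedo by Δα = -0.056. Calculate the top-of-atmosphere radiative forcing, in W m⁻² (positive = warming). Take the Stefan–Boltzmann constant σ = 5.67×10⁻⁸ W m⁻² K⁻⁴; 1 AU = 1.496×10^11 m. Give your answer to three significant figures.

0.0392 W m⁻²

Orbital distance: d = 8.91 AU = 1.333×10^12 m.
Flux at the orbit: S = L/(4πd²) = 6.25×10^25/(4π·(1.33×10^12)²) = 2.799 W m⁻².
TOA radiative forcing: ΔF = −S·Δα/4 = −2.799·(-0.056)/4 = 0.03919 W m⁻².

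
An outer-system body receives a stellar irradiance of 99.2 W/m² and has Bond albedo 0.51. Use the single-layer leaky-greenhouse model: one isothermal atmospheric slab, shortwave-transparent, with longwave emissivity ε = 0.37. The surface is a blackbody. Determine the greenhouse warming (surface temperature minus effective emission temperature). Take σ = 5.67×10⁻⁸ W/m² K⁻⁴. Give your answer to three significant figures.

The planet radiates to space at T_e = [S(1−α)/(4σ)]^(1/4) = 121.0 K.
The surface balance (absorbed SW + ε·downward IR = σT_s⁴) with T_a⁴ = T_s⁴/2 reduces to T_s = T_e·[2/(2−ε)]^¼ = 127.3 K.
T_s − T_e = 127.3 − 121.0 = 6.349 K.

6.35 K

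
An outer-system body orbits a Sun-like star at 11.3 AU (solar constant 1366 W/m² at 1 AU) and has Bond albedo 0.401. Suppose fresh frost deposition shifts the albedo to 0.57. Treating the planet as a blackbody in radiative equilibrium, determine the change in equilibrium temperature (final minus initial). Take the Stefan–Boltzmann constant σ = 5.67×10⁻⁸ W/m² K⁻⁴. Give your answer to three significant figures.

-5.80 kelvin

Flux at the orbit: S = 1366/(11.3)² = 10.70 W/m².
With α = 0.401, T₁ = 72.91 K.
Final:   T₂ = [S(1−0.57)/(4σ)]^(1/4) = 67.11 K.
ΔT = T₂ − T₁ = -5.798 K.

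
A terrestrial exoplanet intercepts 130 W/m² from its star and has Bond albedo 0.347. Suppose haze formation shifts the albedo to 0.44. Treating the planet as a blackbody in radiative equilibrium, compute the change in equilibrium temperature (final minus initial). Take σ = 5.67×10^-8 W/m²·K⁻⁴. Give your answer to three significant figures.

-5.24 K

With α = 0.347, T₁ = 139.1 K.
Final:   T₂ = [S(1−0.44)/(4σ)]^(1/4) = 133.9 K.
Change: 133.9 − 139.1 = -5.241 K.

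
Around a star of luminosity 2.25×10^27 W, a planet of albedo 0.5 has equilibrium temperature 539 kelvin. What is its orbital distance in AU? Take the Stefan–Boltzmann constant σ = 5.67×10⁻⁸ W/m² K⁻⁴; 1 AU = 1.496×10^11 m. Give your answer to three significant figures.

0.457 AU

The flux needed for this T is 4σT⁴/(1−0.5) = 38280 W/m².
S = L/(4πd²) → d = √(L/4πS) = √(2.25×10^27/(4π·38280)) = 6.839×10^10 m = 0.4571 AU.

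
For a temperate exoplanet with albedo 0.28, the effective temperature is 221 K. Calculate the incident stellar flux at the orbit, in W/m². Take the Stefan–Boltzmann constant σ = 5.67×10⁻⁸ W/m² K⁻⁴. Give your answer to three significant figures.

From S(1−α)/4 = σT⁴: S = 4σT⁴/(1−α).
The emitted flux is σT⁴ = 135.3 W/m².
S = 4·135.3/0.72 = 751.4 W/m².

751 W/m²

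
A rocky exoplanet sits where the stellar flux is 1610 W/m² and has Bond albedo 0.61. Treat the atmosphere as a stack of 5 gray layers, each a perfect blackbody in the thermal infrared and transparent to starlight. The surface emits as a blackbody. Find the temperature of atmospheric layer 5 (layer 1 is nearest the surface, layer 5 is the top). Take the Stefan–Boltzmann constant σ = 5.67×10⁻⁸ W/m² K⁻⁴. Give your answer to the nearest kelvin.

229 kelvin

The effective emission temperature is T_e = [S(1−α)/(4σ)]^¼ = 229.4 K.
In the N-layer model, layer k (counted from the surface) has T_k = (N+1−k)^(1/4)·T_e.
T_5 = (1)^(1/4)·229.4 = 229.4 K.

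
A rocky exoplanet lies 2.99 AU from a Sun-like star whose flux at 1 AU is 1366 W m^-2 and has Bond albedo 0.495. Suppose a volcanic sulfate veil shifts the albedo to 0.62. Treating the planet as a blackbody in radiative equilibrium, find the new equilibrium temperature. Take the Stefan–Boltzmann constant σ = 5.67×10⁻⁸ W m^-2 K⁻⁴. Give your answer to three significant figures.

Irradiance scales as 1/d², so S = 1366 W m^-2 × (1/2.99)² = 152.8 W m^-2.
T₂ = [S(1−α₂)/(4σ)]^(1/4) = [152.8·0.38/(4σ)]^(1/4) = 126.5 K.

126 K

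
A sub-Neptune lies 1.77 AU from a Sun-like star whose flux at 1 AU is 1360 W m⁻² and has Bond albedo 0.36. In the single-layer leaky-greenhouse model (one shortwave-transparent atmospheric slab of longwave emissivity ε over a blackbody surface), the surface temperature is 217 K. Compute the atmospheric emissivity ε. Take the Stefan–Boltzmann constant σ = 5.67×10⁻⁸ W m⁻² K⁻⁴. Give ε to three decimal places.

0.895

Flux at the orbit: S = 1360/(1.77)² = 434.1 W m⁻².
First, T_e = [434.1·(1−0.36)/(4σ)]^(1/4) = 187.1 K.
Inverting T_s⁴ = 2T_e⁴/(2−ε): (T_e/T_s)⁴ = 0.5524, so ε = 2(1 − 0.5524) = 0.8951.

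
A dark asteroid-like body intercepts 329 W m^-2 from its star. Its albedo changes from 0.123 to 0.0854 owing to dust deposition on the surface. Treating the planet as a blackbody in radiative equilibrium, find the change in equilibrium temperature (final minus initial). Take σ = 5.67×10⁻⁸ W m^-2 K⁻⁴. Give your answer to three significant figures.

1.99 K

Initial: T₁ = [S(1−0.123)/(4σ)]^(1/4) = 188.9 K.
Final:   T₂ = [S(1−0.0854)/(4σ)]^(1/4) = 190.9 K.
Change: 190.9 − 188.9 = 1.993 K.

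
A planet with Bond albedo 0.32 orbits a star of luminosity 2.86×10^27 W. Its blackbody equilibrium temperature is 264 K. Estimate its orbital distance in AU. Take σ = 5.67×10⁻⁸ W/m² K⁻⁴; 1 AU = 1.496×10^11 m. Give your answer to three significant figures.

Required flux: S = 4σT⁴/(1−α) = 1620 W/m².
From L = 4πd²S, d = √(2.86×10^27/(4π·1620)) = 3.748×10^11 m = 2.505 AU.

2.51 AU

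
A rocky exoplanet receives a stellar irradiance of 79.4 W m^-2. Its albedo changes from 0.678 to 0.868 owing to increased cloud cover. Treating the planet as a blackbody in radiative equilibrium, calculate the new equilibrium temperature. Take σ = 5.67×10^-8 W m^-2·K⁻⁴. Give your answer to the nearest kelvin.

New equilibrium: T₂ = [(1−0.868)·79.40/(4σ)]^(1/4) = 82.45 K.

82 K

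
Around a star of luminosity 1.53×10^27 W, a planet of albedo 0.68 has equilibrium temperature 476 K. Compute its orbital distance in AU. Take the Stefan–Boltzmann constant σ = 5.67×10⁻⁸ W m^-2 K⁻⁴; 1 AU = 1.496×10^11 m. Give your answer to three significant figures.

0.387 AU

The flux needed for this T is 4σT⁴/(1−0.68) = 36380 W m^-2.
S = L/(4πd²) → d = √(L/4πS) = √(1.53×10^27/(4π·36380)) = 5.785×10^10 m = 0.3867 AU.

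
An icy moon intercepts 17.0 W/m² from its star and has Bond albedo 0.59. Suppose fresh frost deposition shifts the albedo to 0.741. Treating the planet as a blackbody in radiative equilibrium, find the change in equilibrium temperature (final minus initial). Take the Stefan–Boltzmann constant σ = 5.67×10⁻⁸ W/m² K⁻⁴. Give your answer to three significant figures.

With α = 0.59, T₁ = 74.46 K.
Final:   T₂ = [S(1−0.741)/(4σ)]^(1/4) = 66.38 K.
ΔT = T₂ − T₁ = -8.077 K.

-8.08 K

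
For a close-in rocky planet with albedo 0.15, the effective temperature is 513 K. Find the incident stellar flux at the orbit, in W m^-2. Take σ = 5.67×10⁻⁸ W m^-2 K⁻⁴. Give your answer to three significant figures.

18500 W m^-2

From S(1−α)/4 = σT⁴: S = 4σT⁴/(1−α).
The emitted flux is σT⁴ = 3927 W m^-2.
So S = 4×3927/(1−0.15) = 18480 W m^-2.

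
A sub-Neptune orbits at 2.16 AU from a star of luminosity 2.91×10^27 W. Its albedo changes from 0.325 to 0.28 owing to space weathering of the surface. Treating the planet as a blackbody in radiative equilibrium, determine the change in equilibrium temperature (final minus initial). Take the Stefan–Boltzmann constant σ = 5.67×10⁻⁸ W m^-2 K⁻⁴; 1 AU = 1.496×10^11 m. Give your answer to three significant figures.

4.64 K

d = 2.16 × 1.496×10^11 m = 3.231×10^11 m.
Flux at the orbit: S = L/(4πd²) = 2.91×10^27/(4π·(3.23×10^11)²) = 2218 W m^-2.
Initial: T₁ = [S(1−0.325)/(4σ)]^(1/4) = 285.0 K.
With α = 0.28, T₂ = 289.7 K.
Change: 289.7 − 285.0 = 4.636 K.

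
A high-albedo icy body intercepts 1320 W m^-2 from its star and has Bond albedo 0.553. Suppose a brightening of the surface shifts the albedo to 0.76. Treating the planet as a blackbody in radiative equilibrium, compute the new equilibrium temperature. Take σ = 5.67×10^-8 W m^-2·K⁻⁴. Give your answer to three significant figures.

T₂ = [S(1−α₂)/(4σ)]^(1/4) = [1320·0.24/(4σ)]^(1/4) = 193.3 K.

193 K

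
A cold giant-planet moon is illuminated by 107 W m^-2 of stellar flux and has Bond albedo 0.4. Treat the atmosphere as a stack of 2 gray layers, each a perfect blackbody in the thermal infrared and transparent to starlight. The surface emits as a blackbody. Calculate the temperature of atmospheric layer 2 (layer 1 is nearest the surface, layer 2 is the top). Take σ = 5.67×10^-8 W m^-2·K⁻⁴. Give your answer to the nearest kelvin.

Top-of-atmosphere balance: σT_e⁴ = S(1−α)/4 = 16.05 W m^-2 → T_e = 129.7 K.
The net upward flux σT_e⁴ is constant between every pair of levels, so T_k⁴ = (N+1−k)T_e⁴.
With k = 2: T_2 = (2+1−2)^¼·129.7 K = 129.7 K.

130 K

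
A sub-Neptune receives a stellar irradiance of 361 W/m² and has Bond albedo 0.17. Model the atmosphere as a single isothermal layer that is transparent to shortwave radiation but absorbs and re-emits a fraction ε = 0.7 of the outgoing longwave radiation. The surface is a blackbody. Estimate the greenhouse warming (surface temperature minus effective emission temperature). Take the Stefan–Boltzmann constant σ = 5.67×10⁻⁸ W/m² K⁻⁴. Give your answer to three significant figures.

21.7 kelvin

At the top of the atmosphere, σT_e⁴ = S(1−α)/4 = 74.91 W/m², giving T_e = 190.6 K.
Surface balance with a leaky layer gives σT_s⁴ = σT_e⁴·2/(2−ε), so T_s = T_e·[2/(2−0.7)]^(1/4) = 212.3 K.
The atmosphere warms the surface by 21.68 K.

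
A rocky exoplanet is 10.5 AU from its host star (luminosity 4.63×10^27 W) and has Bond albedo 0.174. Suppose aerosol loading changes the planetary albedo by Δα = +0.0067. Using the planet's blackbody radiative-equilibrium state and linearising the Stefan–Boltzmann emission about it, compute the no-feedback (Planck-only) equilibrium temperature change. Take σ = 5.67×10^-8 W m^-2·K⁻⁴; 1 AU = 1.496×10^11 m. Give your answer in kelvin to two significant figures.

-0.31 K

Orbital distance: d = 10.5 AU = 1.571×10^12 m.
S = L/(4πd²) = 149.3 W m^-2.
Unperturbed T_e = [149.3·(1−0.174)/(4σ)]^¼ = 152.7 K.
The change in absorbed flux is Δ[S(1−α)/4] = −SΔα/4 = -0.2501 W m^-2.
Linearising σT⁴ gives d(σT⁴)/dT = 4σT_e³ = 0.8077 W m^-2 per K.
So ΔT₀ = -0.2501/0.8077 = -0.310 K.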